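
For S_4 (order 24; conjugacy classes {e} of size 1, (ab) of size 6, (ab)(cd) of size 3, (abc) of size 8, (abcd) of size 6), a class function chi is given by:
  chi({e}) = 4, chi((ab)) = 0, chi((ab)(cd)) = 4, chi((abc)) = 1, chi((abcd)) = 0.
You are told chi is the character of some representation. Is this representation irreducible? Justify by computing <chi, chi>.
Not irreducible (reducible): <chi, chi> = 3 > 1.

Argument: <chi, chi> = (1/|G|) sum_C |C| * |chi(C)|^2 = (1/24)[1*|4|^2 + 6*|0|^2 + 3*|4|^2 + 8*|1|^2 + 6*|0|^2]
  = (1/24)[(16) + (0) + (48) + (8) + (0)] = 72/24 = 3.
A character is irreducible iff <chi, chi> = 1, so this representation is reducible.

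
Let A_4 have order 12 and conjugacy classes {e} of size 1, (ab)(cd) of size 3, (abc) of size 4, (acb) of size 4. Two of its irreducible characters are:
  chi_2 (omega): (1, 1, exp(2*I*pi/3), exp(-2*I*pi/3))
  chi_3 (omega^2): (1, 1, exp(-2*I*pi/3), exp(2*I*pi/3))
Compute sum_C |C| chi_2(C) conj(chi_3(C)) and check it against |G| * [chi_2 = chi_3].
Sum = 0; so <chi_2, chi_3> = 0 (distinct irreducibles are orthogonal).

Argument: Compute term by term over conjugacy classes (|C| * chi_2(C) * conj(chi_3(C))):
  1*(1)*conj(1) + 3*(1)*conj(1) + 4*(exp(2*I*pi/3))*conj(exp(-2*I*pi/3)) + 4*(exp(-2*I*pi/3))*conj(exp(2*I*pi/3))
  = (1) + (3) + (4*exp(-2*I*pi/3)) + (4*exp(2*I*pi/3))
  = 0.
(Exp terms are combined using exp(i*s)*conj(exp(i*t)) = exp(i*(s-t)), and sums of them are collapsed using the identity that for every m > 1 the m distinct m-th roots of unity sum to 0, e.g. 1 + exp(2*I*pi/3) + exp(-2*I*pi/3) = 0.)
Dividing by |G| = 12 gives 0/12 = 0, matching the row-orthogonality relation <chi_2, chi_3> = [chi_2 = chi_3].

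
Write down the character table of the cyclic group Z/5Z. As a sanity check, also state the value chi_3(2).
Character table of Z/5Z (irreps indexed chi_0,...,chi_4 with chi_k(m) = zeta_5^(k*m), zeta_5 = exp(2*pi*i/5)):
  irrep \ class  {0} (size 1)  {1} (size 1)    {2} (size 1)    {3} (size 1)    {4} (size 1)  
  chi_0          1             1               1               1               1             
  chi_1          1             exp(2*I*pi/5)   exp(4*I*pi/5)   exp(-4*I*pi/5)  exp(-2*I*pi/5)
  chi_2          1             exp(4*I*pi/5)   exp(-2*I*pi/5)  exp(2*I*pi/5)   exp(-4*I*pi/5)
  chi_3          1             exp(-4*I*pi/5)  exp(2*I*pi/5)   exp(-2*I*pi/5)  exp(4*I*pi/5) 
  chi_4          1             exp(-2*I*pi/5)  exp(-4*I*pi/5)  exp(4*I*pi/5)   exp(2*I*pi/5) 

Spot check: chi_3(2) = zeta_5^(3*2) = zeta_5^6 = exp(2*I*pi/5).

Details: Z/5Z is abelian, so all 5 irreducible complex representations are 1-dimensional. They are given by chi_k(m) = zeta_5^(k*m) for k = 0,...,4. Row orthogonality: sum_m chi_k(m) conj(chi_l(m)) = 5 * [k = l].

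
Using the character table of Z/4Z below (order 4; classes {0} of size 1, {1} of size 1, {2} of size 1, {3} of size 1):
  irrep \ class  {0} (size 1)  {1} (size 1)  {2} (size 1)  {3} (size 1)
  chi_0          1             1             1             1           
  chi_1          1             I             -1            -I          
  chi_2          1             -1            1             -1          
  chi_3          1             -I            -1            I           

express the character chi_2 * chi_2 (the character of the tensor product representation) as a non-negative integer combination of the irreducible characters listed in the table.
chi_2 tensor chi_2 = chi_0 (all other irreducibles have multiplicity 0).

Reasoning: The character of a tensor product is the pointwise product (chi_2 * chi_2)(C) = chi_2(C) * chi_2(C):
  {0}: (1)*(1), {1}: (-1)*(-1), {2}: (1)*(1), {3}: (-1)*(-1)
so (chi_2 * chi_2) takes values
  {0} -> 1, {1} -> 1, {2} -> 1, {3} -> 1.
Now take the inner product of this character with each irreducible chi from the table, <chi_2*chi_2, chi> = (1/4) sum_C |C| (chi_2*chi_2)(C) conj(chi(C)):
  <chi_2*chi_2, chi_0> = (1/4)[1*(1)*conj(1) + 1*(1)*conj(1) + 1*(1)*conj(1) + 1*(1)*conj(1)]
      = (1/4)[(1) + (1) + (1) + (1)] = 4/4 = 1
  <chi_2*chi_2, chi_1> = (1/4)[1*(1)*conj(1) + 1*(1)*conj(I) + 1*(1)*conj(-1) + 1*(1)*conj(-I)]
      = (1/4)[(1) + (-I) + (-1) + (I)] = 0/4 = 0
  <chi_2*chi_2, chi_2> = (1/4)[1*(1)*conj(1) + 1*(1)*conj(-1) + 1*(1)*conj(1) + 1*(1)*conj(-1)]
      = (1/4)[(1) + (-1) + (1) + (-1)] = 0/4 = 0
  <chi_2*chi_2, chi_3> = (1/4)[1*(1)*conj(1) + 1*(1)*conj(-I) + 1*(1)*conj(-1) + 1*(1)*conj(I)]
      = (1/4)[(1) + (I) + (-1) + (-I)] = 0/4 = 0
(Exp terms are combined using exp(i*s)*conj(exp(i*t)) = exp(i*(s-t)), and sums of them are collapsed using the identity that for every m > 1 the m distinct m-th roots of unity sum to 0, e.g. 1 + exp(2*I*pi/3) + exp(-2*I*pi/3) = 0.)
Hence the multiplicities are chi_0: 1. Dimension check: dim(chi_2)*dim(chi_2) = 1*1 = 1 and sum (mult * dim) = 1*1 = 1.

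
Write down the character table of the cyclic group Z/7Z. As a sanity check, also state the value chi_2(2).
Character table of Z/7Z (irreps indexed chi_0,...,chi_6 with chi_k(m) = zeta_7^(k*m), zeta_7 = exp(2*pi*i/7)):
  irrep \ class  {0} (size 1)  {1} (size 1)    {2} (size 1)    {3} (size 1)    {4} (size 1)    {5} (size 1)    {6} (size 1)  
  chi_0          1             1               1               1               1               1               1             
  chi_1          1             exp(2*I*pi/7)   exp(4*I*pi/7)   exp(6*I*pi/7)   exp(-6*I*pi/7)  exp(-4*I*pi/7)  exp(-2*I*pi/7)
  chi_2          1             exp(4*I*pi/7)   exp(-6*I*pi/7)  exp(-2*I*pi/7)  exp(2*I*pi/7)   exp(6*I*pi/7)   exp(-4*I*pi/7)
  chi_3          1             exp(6*I*pi/7)   exp(-2*I*pi/7)  exp(4*I*pi/7)   exp(-4*I*pi/7)  exp(2*I*pi/7)   exp(-6*I*pi/7)
  chi_4          1             exp(-6*I*pi/7)  exp(2*I*pi/7)   exp(-4*I*pi/7)  exp(4*I*pi/7)   exp(-2*I*pi/7)  exp(6*I*pi/7) 
  chi_5          1             exp(-4*I*pi/7)  exp(6*I*pi/7)   exp(2*I*pi/7)   exp(-2*I*pi/7)  exp(-6*I*pi/7)  exp(4*I*pi/7) 
  chi_6          1             exp(-2*I*pi/7)  exp(-4*I*pi/7)  exp(-6*I*pi/7)  exp(6*I*pi/7)   exp(4*I*pi/7)   exp(2*I*pi/7) 

Spot check: chi_2(2) = zeta_7^(2*2) = zeta_7^4 = exp(-6*I*pi/7).

Solution. Z/7Z is abelian, so all 7 irreducible complex representations are 1-dimensional. They are given by chi_k(m) = zeta_7^(k*m) for k = 0,...,6. Row orthogonality: sum_m chi_k(m) conj(chi_l(m)) = 7 * [k = l].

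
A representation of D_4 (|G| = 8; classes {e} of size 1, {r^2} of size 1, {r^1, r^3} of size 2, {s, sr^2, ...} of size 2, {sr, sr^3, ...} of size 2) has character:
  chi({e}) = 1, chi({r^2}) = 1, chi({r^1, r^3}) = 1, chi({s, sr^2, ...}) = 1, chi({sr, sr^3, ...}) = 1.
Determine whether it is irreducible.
Irreducible: <chi, chi> = 1.

Why: <chi, chi> = (1/|G|) sum_C |C| * |chi(C)|^2 = (1/8)[1*|1|^2 + 1*|1|^2 + 2*|1|^2 + 2*|1|^2 + 2*|1|^2]
  = (1/8)[(1) + (1) + (2) + (2) + (2)] = 8/8 = 1.
A character is irreducible iff <chi, chi> = 1, so this representation is irreducible.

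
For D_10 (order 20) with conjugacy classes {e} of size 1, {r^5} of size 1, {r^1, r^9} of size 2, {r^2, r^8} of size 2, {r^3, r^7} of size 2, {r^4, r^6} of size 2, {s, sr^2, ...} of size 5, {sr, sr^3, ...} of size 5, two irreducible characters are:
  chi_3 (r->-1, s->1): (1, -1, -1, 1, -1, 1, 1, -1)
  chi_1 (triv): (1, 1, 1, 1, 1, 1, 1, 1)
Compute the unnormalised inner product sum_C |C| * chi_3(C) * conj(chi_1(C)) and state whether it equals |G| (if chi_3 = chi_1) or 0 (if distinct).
Sum = 0; so <chi_3, chi_1> = 0 (distinct irreducibles are orthogonal).

Why: Compute term by term over conjugacy classes (|C| * chi_3(C) * conj(chi_1(C))):
  1*(1)*conj(1) + 1*(-1)*conj(1) + 2*(-1)*conj(1) + 2*(1)*conj(1) + 2*(-1)*conj(1) + 2*(1)*conj(1) + 5*(1)*conj(1) + 5*(-1)*conj(1)
  = (1) + (-1) + (-2) + (2) + (-2) + (2) + (5) + (-5)
  = 0.
Dividing by |G| = 20 gives 0/20 = 0, matching the row-orthogonality relation <chi_3, chi_1> = [chi_3 = chi_1].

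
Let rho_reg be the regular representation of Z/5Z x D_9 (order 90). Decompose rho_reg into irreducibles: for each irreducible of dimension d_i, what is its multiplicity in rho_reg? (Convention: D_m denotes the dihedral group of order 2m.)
Each irreducible V_i of dimension d_i appears with multiplicity d_i, i.e. rho_reg = (direct sum over all irreducibles V_i) d_i V_i. The irreducible dimensions for Z/5Z x D_9 are 1, 1, 1, 1, 1, 1, 1, 1, 1, 1, 2, 2, 2, 2, 2, 2, 2, 2, 2, 2, 2, 2, 2, 2, 2, 2, 2, 2, 2, 2: 10 irreducibles of dimension 1, each with multiplicity 1; 20 irreducibles of dimension 2, each with multiplicity 2. Total dimension 10*1*1 + 20*2*2 = 90 = |G|.

Reasoning: General theorem: in the regular representation of a finite group G, each irreducible appears with multiplicity equal to its dimension. Check: dim(rho_reg) = sum d_i^2 = 1 + 1 + 1 + 1 + 1 + 1 + 1 + 1 + 1 + 1 + 4 + 4 + 4 + 4 + 4 + 4 + 4 + 4 + 4 + 4 + 4 + 4 + 4 + 4 + 4 + 4 + 4 + 4 + 4 + 4 = 90 = |G|.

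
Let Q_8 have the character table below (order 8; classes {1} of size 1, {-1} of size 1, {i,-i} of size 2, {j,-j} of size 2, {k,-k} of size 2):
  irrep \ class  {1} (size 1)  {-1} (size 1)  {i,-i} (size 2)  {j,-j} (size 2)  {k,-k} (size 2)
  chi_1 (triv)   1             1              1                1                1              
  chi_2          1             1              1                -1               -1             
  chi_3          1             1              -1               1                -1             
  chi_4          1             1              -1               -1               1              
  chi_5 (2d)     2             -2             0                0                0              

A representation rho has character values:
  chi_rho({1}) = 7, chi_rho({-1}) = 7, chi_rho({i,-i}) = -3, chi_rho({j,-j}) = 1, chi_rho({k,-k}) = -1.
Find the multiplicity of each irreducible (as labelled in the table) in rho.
Multiplicities: chi_1: 1, chi_2: 1, chi_3: 3, chi_4: 2, chi_5: 0.

Reasoning: Use <chi_rho, chi> = (1/|G|) sum_C |C| * chi_rho(C) * conj(chi(C)) with |G| = 8 for each irreducible chi in the table:
  <chi_rho, chi_1> = (1/8)[1*(7)*conj(1) + 1*(7)*conj(1) + 2*(-3)*conj(1) + 2*(1)*conj(1) + 2*(-1)*conj(1)]
      = (1/8)[(7) + (7) + (-6) + (2) + (-2)] = 8/8 = 1
  <chi_rho, chi_2> = (1/8)[1*(7)*conj(1) + 1*(7)*conj(1) + 2*(-3)*conj(1) + 2*(1)*conj(-1) + 2*(-1)*conj(-1)]
      = (1/8)[(7) + (7) + (-6) + (-2) + (2)] = 8/8 = 1
  <chi_rho, chi_3> = (1/8)[1*(7)*conj(1) + 1*(7)*conj(1) + 2*(-3)*conj(-1) + 2*(1)*conj(1) + 2*(-1)*conj(-1)]
      = (1/8)[(7) + (7) + (6) + (2) + (2)] = 24/8 = 3
  <chi_rho, chi_4> = (1/8)[1*(7)*conj(1) + 1*(7)*conj(1) + 2*(-3)*conj(-1) + 2*(1)*conj(-1) + 2*(-1)*conj(1)]
      = (1/8)[(7) + (7) + (6) + (-2) + (-2)] = 16/8 = 2
  <chi_rho, chi_5> = (1/8)[1*(7)*conj(2) + 1*(7)*conj(-2) + 2*(-3)*conj(0) + 2*(1)*conj(0) + 2*(-1)*conj(0)]
      = (1/8)[(14) + (-14) + (0) + (0) + (0)] = 0/8 = 0
Dimension check: dim(rho) = sum (mult * dim) = 1*1 + 1*1 + 3*1 + 2*1 + 0*2 = 7 = chi_rho(e) = 7.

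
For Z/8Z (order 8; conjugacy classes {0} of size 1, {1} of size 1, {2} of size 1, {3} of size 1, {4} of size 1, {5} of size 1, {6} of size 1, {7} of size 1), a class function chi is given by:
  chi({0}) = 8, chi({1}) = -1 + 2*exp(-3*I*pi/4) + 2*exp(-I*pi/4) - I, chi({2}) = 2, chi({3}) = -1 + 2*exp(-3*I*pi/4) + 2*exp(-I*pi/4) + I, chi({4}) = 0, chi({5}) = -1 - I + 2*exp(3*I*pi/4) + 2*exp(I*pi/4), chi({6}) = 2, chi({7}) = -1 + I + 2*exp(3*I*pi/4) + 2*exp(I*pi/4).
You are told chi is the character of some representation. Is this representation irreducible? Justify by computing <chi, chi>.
Not irreducible (reducible): <chi, chi> = 14 > 1.

Reasoning: <chi, chi> = (1/|G|) sum_C |C| * |chi(C)|^2 = (1/8)[1*|8|^2 + 1*|-1 + 2*exp(-3*I*pi/4) + 2*exp(-I*pi/4) - I|^2 + 1*|2|^2 + 1*|-1 + 2*exp(-3*I*pi/4) + 2*exp(-I*pi/4) + I|^2 + 1*|0|^2 + 1*|-1 - I + 2*exp(3*I*pi/4) + 2*exp(I*pi/4)|^2 + 1*|2|^2 + 1*|-1 + I + 2*exp(3*I*pi/4) + 2*exp(I*pi/4)|^2]
  = (1/8)[(64) + (10 - 4*exp(3*I*pi/4) - 4*exp(-3*I*pi/4)) + (4) + (10 - 4*exp(I*pi/4) - 4*exp(-I*pi/4)) + (0) + (10 - 4*exp(I*pi/4) - 4*exp(-I*pi/4)) + (4) + (10 - 4*exp(3*I*pi/4) - 4*exp(-3*I*pi/4))] = 112/8 = 14.
(Exp terms are combined using exp(i*s)*conj(exp(i*t)) = exp(i*(s-t)), and sums of them are collapsed using the identity that for every m > 1 the m distinct m-th roots of unity sum to 0, e.g. 1 + exp(2*I*pi/3) + exp(-2*I*pi/3) = 0.)
A character is irreducible iff <chi, chi> = 1, so this representation is reducible.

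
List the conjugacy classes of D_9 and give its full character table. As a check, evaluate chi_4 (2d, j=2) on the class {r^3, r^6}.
Conjugacy classes: {e} of size 1, {r^1, r^8} of size 2, {r^2, r^7} of size 2, {r^3, r^6} of size 2, {r^4, r^5} of size 2, {s, sr, ..., sr^8} of size 9.
Character table:
  irrep \ class              {e} (size 1)  {r^1, r^8} (size 2)  {r^2, r^7} (size 2)  {r^3, r^6} (size 2)  {r^4, r^5} (size 2)  {s, sr, ..., sr^8} (size 9)
  chi_1 (triv)               1             1                    1                    1                    1                    1                          
  chi_2 (sign: r->1, s->-1)  1             1                    1                    1                    1                    -1                         
  chi_3 (2d, j=1)            2             2*cos(2*pi/9)        2*cos(4*pi/9)        -1                   -2*cos(pi/9)         0                          
  chi_4 (2d, j=2)            2             2*cos(4*pi/9)        -2*cos(pi/9)         -1                   2*cos(2*pi/9)        0                          
  chi_5 (2d, j=3)            2             -1                   -1                   2                    -1                   0                          
  chi_6 (2d, j=4)            2             -2*cos(pi/9)         2*cos(2*pi/9)        -1                   2*cos(4*pi/9)        0                          

Spot check: chi_4 (2d, j=2) on {r^3, r^6} = -1.

Reasoning: D_9 has order 2*9 = 18 with 6 conjugacy classes, hence 6 irreducibles. Sum of squared dims 1 + 1 + 4 + 4 + 4 + 4 = 18 = |G|. Linear characters come from the abelianisation; the 2-dimensional irreps have character r^k -> 2*cos(2*pi*j*k/9), reflections -> 0.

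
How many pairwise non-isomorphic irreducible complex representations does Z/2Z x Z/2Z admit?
4

Reasoning: The number of irreducible complex representations of a finite group equals its number of conjugacy classes. Z/2Z x Z/2Z is abelian of order 4, so every element is its own conjugacy class: 4 classes, so Z/2Z x Z/2Z (order 4) has exactly 4 irreducible complex representations.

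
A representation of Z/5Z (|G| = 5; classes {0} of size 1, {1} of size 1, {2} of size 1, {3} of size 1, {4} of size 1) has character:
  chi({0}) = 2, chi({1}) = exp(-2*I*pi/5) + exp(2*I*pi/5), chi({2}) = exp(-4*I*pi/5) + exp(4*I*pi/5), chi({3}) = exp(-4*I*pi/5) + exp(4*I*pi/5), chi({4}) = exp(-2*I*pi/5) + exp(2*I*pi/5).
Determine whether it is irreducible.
Not irreducible (reducible): <chi, chi> = 2 > 1.

Explanation: <chi, chi> = (1/|G|) sum_C |C| * |chi(C)|^2 = (1/5)[1*|2|^2 + 1*|exp(-2*I*pi/5) + exp(2*I*pi/5)|^2 + 1*|exp(-4*I*pi/5) + exp(4*I*pi/5)|^2 + 1*|exp(-4*I*pi/5) + exp(4*I*pi/5)|^2 + 1*|exp(-2*I*pi/5) + exp(2*I*pi/5)|^2]
  = (1/5)[(4) + (2 + exp(-4*I*pi/5) + exp(4*I*pi/5)) + (2 + exp(-2*I*pi/5) + exp(2*I*pi/5)) + (2 + exp(-2*I*pi/5) + exp(2*I*pi/5)) + (2 + exp(-4*I*pi/5) + exp(4*I*pi/5))] = 10/5 = 2.
(Exp terms are combined using exp(i*s)*conj(exp(i*t)) = exp(i*(s-t)), and sums of them are collapsed using the identity that for every m > 1 the m distinct m-th roots of unity sum to 0, e.g. 1 + exp(2*I*pi/3) + exp(-2*I*pi/3) = 0.)
A character is irreducible iff <chi, chi> = 1, so this representation is reducible.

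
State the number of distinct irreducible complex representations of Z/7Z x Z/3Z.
21

Why: The number of irreducible complex representations of a finite group equals its number of conjugacy classes. Z/7Z x Z/3Z is abelian of order 21, so every element is its own conjugacy class: 21 classes, so Z/7Z x Z/3Z (order 21) has exactly 21 irreducible complex representations.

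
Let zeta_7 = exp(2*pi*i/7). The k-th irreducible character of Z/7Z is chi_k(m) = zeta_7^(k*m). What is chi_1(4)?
chi_1(4) = zeta_7^4 = exp(-6*I*pi/7)

Details: chi_1(4) = zeta_7^(1*4) = zeta_7^4. Since zeta_7^7 = 1, this equals zeta_7^4 = exp(2*pi*i*4/7) = exp(-6*I*pi/7).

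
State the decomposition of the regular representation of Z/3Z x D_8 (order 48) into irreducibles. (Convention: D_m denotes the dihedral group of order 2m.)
Each irreducible V_i of dimension d_i appears with multiplicity d_i, i.e. rho_reg = (direct sum over all irreducibles V_i) d_i V_i. The irreducible dimensions for Z/3Z x D_8 are 1, 1, 1, 1, 1, 1, 1, 1, 1, 1, 1, 1, 2, 2, 2, 2, 2, 2, 2, 2, 2: 12 irreducibles of dimension 1, each with multiplicity 1; 9 irreducibles of dimension 2, each with multiplicity 2. Total dimension 12*1*1 + 9*2*2 = 48 = |G|.

General theorem: in the regular representation of a finite group G, each irreducible appears with multiplicity equal to its dimension. Check: dim(rho_reg) = sum d_i^2 = 1 + 1 + 1 + 1 + 1 + 1 + 1 + 1 + 1 + 1 + 1 + 1 + 4 + 4 + 4 + 4 + 4 + 4 + 4 + 4 + 4 = 48 = |G|.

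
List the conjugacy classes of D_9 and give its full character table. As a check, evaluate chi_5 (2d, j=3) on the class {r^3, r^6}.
Conjugacy classes: {e} of size 1, {r^1, r^8} of size 2, {r^2, r^7} of size 2, {r^3, r^6} of size 2, {r^4, r^5} of size 2, {s, sr, ..., sr^8} of size 9.
Character table:
  irrep \ class              {e} (size 1)  {r^1, r^8} (size 2)  {r^2, r^7} (size 2)  {r^3, r^6} (size 2)  {r^4, r^5} (size 2)  {s, sr, ..., sr^8} (size 9)
  chi_1 (triv)               1             1                    1                    1                    1                    1                          
  chi_2 (sign: r->1, s->-1)  1             1                    1                    1                    1                    -1                         
  chi_3 (2d, j=1)            2             2*cos(2*pi/9)        2*cos(4*pi/9)        -1                   -2*cos(pi/9)         0                          
  chi_4 (2d, j=2)            2             2*cos(4*pi/9)        -2*cos(pi/9)         -1                   2*cos(2*pi/9)        0                          
  chi_5 (2d, j=3)            2             -1                   -1                   2                    -1                   0                          
  chi_6 (2d, j=4)            2             -2*cos(pi/9)         2*cos(2*pi/9)        -1                   2*cos(4*pi/9)        0                          

Spot check: chi_5 (2d, j=3) on {r^3, r^6} = 2.

Solution. D_9 has order 2*9 = 18 with 6 conjugacy classes, hence 6 irreducibles. Sum of squared dims 1 + 1 + 4 + 4 + 4 + 4 = 18 = |G|. Linear characters come from the abelianisation; the 2-dimensional irreps have character r^k -> 2*cos(2*pi*j*k/9), reflections -> 0.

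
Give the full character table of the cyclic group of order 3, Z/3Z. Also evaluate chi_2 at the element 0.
Character table of Z/3Z (irreps indexed chi_0,...,chi_2 with chi_k(m) = zeta_3^(k*m), zeta_3 = exp(2*pi*i/3)):
  irrep \ class  {0} (size 1)  {1} (size 1)    {2} (size 1)  
  chi_0          1             1               1             
  chi_1          1             exp(2*I*pi/3)   exp(-2*I*pi/3)
  chi_2          1             exp(-2*I*pi/3)  exp(2*I*pi/3) 

Spot check: chi_2(0) = zeta_3^(2*0) = zeta_3^0 = 1.

Solution. Z/3Z is abelian, so all 3 irreducible complex representations are 1-dimensional. They are given by chi_k(m) = zeta_3^(k*m) for k = 0,...,2. Row orthogonality: sum_m chi_k(m) conj(chi_l(m)) = 3 * [k = l].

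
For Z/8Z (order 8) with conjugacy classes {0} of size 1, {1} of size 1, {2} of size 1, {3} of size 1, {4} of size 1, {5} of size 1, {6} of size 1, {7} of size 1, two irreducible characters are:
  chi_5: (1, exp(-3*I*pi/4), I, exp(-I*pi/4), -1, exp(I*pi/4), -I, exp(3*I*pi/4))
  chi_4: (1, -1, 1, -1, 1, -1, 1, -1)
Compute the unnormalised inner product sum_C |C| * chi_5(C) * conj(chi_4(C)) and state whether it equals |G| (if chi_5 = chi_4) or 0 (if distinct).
Sum = 0; so <chi_5, chi_4> = 0 (distinct irreducibles are orthogonal).

Compute term by term over conjugacy classes (|C| * chi_5(C) * conj(chi_4(C))):
  1*(1)*conj(1) + 1*(exp(-3*I*pi/4))*conj(-1) + 1*(I)*conj(1) + 1*(exp(-I*pi/4))*conj(-1) + 1*(-1)*conj(1) + 1*(exp(I*pi/4))*conj(-1) + 1*(-I)*conj(1) + 1*(exp(3*I*pi/4))*conj(-1)
  = (1) + (-exp(-3*I*pi/4)) + (I) + (-exp(-I*pi/4)) + (-1) + (-exp(I*pi/4)) + (-I) + (-exp(3*I*pi/4))
  = 0.
(Exp terms are combined using exp(i*s)*conj(exp(i*t)) = exp(i*(s-t)), and sums of them are collapsed using the identity that for every m > 1 the m distinct m-th roots of unity sum to 0, e.g. 1 + exp(2*I*pi/3) + exp(-2*I*pi/3) = 0.)
Dividing by |G| = 8 gives 0/8 = 0, matching the row-orthogonality relation <chi_5, chi_4> = [chi_5 = chi_4].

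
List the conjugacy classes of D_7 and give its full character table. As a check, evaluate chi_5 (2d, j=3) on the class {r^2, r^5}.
Conjugacy classes: {e} of size 1, {r^1, r^6} of size 2, {r^2, r^5} of size 2, {r^3, r^4} of size 2, {s, sr, ..., sr^6} of size 7.
Character table:
  irrep \ class              {e} (size 1)  {r^1, r^6} (size 2)  {r^2, r^5} (size 2)  {r^3, r^4} (size 2)  {s, sr, ..., sr^6} (size 7)
  chi_1 (triv)               1             1                    1                    1                    1                          
  chi_2 (sign: r->1, s->-1)  1             1                    1                    1                    -1                         
  chi_3 (2d, j=1)            2             2*cos(2*pi/7)        -2*cos(3*pi/7)       -2*cos(pi/7)         0                          
  chi_4 (2d, j=2)            2             -2*cos(3*pi/7)       -2*cos(pi/7)         2*cos(2*pi/7)        0                          
  chi_5 (2d, j=3)            2             -2*cos(pi/7)         2*cos(2*pi/7)        -2*cos(3*pi/7)       0                          

Spot check: chi_5 (2d, j=3) on {r^2, r^5} = 2*cos(2*pi/7).

Reasoning: D_7 has order 2*7 = 14 with 5 conjugacy classes, hence 5 irreducibles. Sum of squared dims 1 + 1 + 4 + 4 + 4 = 14 = |G|. Linear characters come from the abelianisation; the 2-dimensional irreps have character r^k -> 2*cos(2*pi*j*k/7), reflections -> 0.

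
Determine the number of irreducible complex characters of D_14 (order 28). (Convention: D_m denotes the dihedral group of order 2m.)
10

Explanation: The number of irreducible complex representations of a finite group equals its number of conjugacy classes. D_14 has 10 conjugacy classes (n/2 + 3 for n even), so D_14 (order 28) has exactly 10 irreducible complex representations.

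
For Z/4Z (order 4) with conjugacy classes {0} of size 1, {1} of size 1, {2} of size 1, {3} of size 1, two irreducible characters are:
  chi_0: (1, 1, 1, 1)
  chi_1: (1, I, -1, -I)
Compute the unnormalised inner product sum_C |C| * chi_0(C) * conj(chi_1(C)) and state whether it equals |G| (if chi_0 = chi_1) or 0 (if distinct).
Sum = 0; so <chi_0, chi_1> = 0 (distinct irreducibles are orthogonal).

Justification: Compute term by term over conjugacy classes (|C| * chi_0(C) * conj(chi_1(C))):
  1*(1)*conj(1) + 1*(1)*conj(I) + 1*(1)*conj(-1) + 1*(1)*conj(-I)
  = (1) + (-I) + (-1) + (I)
  = 0.
(Exp terms are combined using exp(i*s)*conj(exp(i*t)) = exp(i*(s-t)), and sums of them are collapsed using the identity that for every m > 1 the m distinct m-th roots of unity sum to 0, e.g. 1 + exp(2*I*pi/3) + exp(-2*I*pi/3) = 0.)
Dividing by |G| = 4 gives 0/4 = 0, matching the row-orthogonality relation <chi_0, chi_1> = [chi_0 = chi_1].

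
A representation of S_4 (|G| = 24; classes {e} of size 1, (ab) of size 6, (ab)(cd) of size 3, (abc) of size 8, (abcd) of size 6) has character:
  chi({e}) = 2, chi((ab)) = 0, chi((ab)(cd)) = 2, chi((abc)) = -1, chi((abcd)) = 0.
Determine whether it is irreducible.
Irreducible: <chi, chi> = 1.

Working: <chi, chi> = (1/|G|) sum_C |C| * |chi(C)|^2 = (1/24)[1*|2|^2 + 6*|0|^2 + 3*|2|^2 + 8*|-1|^2 + 6*|0|^2]
  = (1/24)[(4) + (0) + (12) + (8) + (0)] = 24/24 = 1.
A character is irreducible iff <chi, chi> = 1, so this representation is irreducible.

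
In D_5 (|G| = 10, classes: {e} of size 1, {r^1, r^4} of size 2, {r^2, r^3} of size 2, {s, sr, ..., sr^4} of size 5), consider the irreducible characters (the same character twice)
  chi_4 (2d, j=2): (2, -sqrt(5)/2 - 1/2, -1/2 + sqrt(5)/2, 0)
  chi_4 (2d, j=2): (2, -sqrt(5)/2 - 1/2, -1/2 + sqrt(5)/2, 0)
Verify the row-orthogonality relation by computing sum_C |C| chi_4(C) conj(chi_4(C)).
Sum = 10 = |G| = 10; so <chi_4, chi_4> = 1 (norm-1 confirms irreducibility).

Solution. Compute term by term over conjugacy classes (|C| * chi_4(C) * conj(chi_4(C))):
  1*(2)*conj(2) + 2*(-sqrt(5)/2 - 1/2)*conj(-sqrt(5)/2 - 1/2) + 2*(-1/2 + sqrt(5)/2)*conj(-1/2 + sqrt(5)/2) + 5*(0)*conj(0)
  = (4) + (sqrt(5) + 3) + (3 - sqrt(5)) + (0)
  = 10.
Dividing by |G| = 10 gives 10/10 = 1, matching the row-orthogonality relation <chi_4, chi_4> = [chi_4 = chi_4].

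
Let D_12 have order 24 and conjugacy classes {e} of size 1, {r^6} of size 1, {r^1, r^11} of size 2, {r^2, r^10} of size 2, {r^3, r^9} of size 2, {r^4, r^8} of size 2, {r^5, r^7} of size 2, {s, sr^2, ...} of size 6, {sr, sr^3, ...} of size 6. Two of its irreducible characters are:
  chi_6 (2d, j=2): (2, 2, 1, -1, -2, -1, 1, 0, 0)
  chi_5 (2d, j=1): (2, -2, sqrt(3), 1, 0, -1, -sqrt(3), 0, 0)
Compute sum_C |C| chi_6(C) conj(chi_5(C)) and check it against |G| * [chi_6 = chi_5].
Sum = 0; so <chi_6, chi_5> = 0 (distinct irreducibles are orthogonal).

Reasoning: Compute term by term over conjugacy classes (|C| * chi_6(C) * conj(chi_5(C))):
  1*(2)*conj(2) + 1*(2)*conj(-2) + 2*(1)*conj(sqrt(3)) + 2*(-1)*conj(1) + 2*(-2)*conj(0) + 2*(-1)*conj(-1) + 2*(1)*conj(-sqrt(3)) + 6*(0)*conj(0) + 6*(0)*conj(0)
  = (4) + (-4) + (2*sqrt(3)) + (-2) + (0) + (2) + (-2*sqrt(3)) + (0) + (0)
  = 0.
Dividing by |G| = 24 gives 0/24 = 0, matching the row-orthogonality relation <chi_6, chi_5> = [chi_6 = chi_5].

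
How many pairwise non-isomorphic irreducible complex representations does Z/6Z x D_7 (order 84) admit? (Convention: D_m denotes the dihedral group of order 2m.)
30

Solution. The number of irreducible complex representations of a finite group equals its number of conjugacy classes. For a direct product, #classes(G x H) = #classes(G) * #classes(H). Z/6Z has 6 classes (abelian), D_7 has 5 classes, so 6 * 5 = 30, so Z/6Z x D_7 (order 84) has exactly 30 irreducible complex representations.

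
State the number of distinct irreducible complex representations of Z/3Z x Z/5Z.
15

Reasoning: The number of irreducible complex representations of a finite group equals its number of conjugacy classes. Z/3Z x Z/5Z is abelian of order 15, so every element is its own conjugacy class: 15 classes, so Z/3Z x Z/5Z (order 15) has exactly 15 irreducible complex representations.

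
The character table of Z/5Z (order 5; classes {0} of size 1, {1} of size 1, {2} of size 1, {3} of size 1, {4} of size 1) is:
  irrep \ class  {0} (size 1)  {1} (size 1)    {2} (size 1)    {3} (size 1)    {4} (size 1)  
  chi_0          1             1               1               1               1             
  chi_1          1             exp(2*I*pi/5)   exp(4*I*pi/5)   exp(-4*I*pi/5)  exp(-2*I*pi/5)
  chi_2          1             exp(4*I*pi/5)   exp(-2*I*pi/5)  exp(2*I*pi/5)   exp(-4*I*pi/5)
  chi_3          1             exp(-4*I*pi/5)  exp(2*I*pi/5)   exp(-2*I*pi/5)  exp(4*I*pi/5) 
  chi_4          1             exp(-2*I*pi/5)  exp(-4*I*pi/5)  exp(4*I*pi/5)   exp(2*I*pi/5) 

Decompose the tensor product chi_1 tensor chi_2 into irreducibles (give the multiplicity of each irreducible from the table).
chi_1 tensor chi_2 = chi_3 (all other irreducibles have multiplicity 0).

Why: The character of a tensor product is the pointwise product (chi_1 * chi_2)(C) = chi_1(C) * chi_2(C):
  {0}: (1)*(1), {1}: (exp(2*I*pi/5))*(exp(4*I*pi/5)), {2}: (exp(4*I*pi/5))*(exp(-2*I*pi/5)), {3}: (exp(-4*I*pi/5))*(exp(2*I*pi/5)), {4}: (exp(-2*I*pi/5))*(exp(-4*I*pi/5))
so (chi_1 * chi_2) takes values
  {0} -> 1, {1} -> exp(-4*I*pi/5), {2} -> exp(2*I*pi/5), {3} -> exp(-2*I*pi/5), {4} -> exp(4*I*pi/5).
Now take the inner product of this character with each irreducible chi from the table, <chi_1*chi_2, chi> = (1/5) sum_C |C| (chi_1*chi_2)(C) conj(chi(C)):
  <chi_1*chi_2, chi_0> = (1/5)[1*(1)*conj(1) + 1*(exp(-4*I*pi/5))*conj(1) + 1*(exp(2*I*pi/5))*conj(1) + 1*(exp(-2*I*pi/5))*conj(1) + 1*(exp(4*I*pi/5))*conj(1)]
      = (1/5)[(1) + (exp(-4*I*pi/5)) + (exp(2*I*pi/5)) + (exp(-2*I*pi/5)) + (exp(4*I*pi/5))] = 0/5 = 0
  <chi_1*chi_2, chi_1> = (1/5)[1*(1)*conj(1) + 1*(exp(-4*I*pi/5))*conj(exp(2*I*pi/5)) + 1*(exp(2*I*pi/5))*conj(exp(4*I*pi/5)) + 1*(exp(-2*I*pi/5))*conj(exp(-4*I*pi/5)) + 1*(exp(4*I*pi/5))*conj(exp(-2*I*pi/5))]
      = (1/5)[(1) + (exp(4*I*pi/5)) + (exp(-2*I*pi/5)) + (exp(2*I*pi/5)) + (exp(-4*I*pi/5))] = 0/5 = 0
  <chi_1*chi_2, chi_2> = (1/5)[1*(1)*conj(1) + 1*(exp(-4*I*pi/5))*conj(exp(4*I*pi/5)) + 1*(exp(2*I*pi/5))*conj(exp(-2*I*pi/5)) + 1*(exp(-2*I*pi/5))*conj(exp(2*I*pi/5)) + 1*(exp(4*I*pi/5))*conj(exp(-4*I*pi/5))]
      = (1/5)[(1) + (exp(2*I*pi/5)) + (exp(4*I*pi/5)) + (exp(-4*I*pi/5)) + (exp(-2*I*pi/5))] = 0/5 = 0
  <chi_1*chi_2, chi_3> = (1/5)[1*(1)*conj(1) + 1*(exp(-4*I*pi/5))*conj(exp(-4*I*pi/5)) + 1*(exp(2*I*pi/5))*conj(exp(2*I*pi/5)) + 1*(exp(-2*I*pi/5))*conj(exp(-2*I*pi/5)) + 1*(exp(4*I*pi/5))*conj(exp(4*I*pi/5))]
      = (1/5)[(1) + (1) + (1) + (1) + (1)] = 5/5 = 1
  <chi_1*chi_2, chi_4> = (1/5)[1*(1)*conj(1) + 1*(exp(-4*I*pi/5))*conj(exp(-2*I*pi/5)) + 1*(exp(2*I*pi/5))*conj(exp(-4*I*pi/5)) + 1*(exp(-2*I*pi/5))*conj(exp(4*I*pi/5)) + 1*(exp(4*I*pi/5))*conj(exp(2*I*pi/5))]
      = (1/5)[(1) + (exp(-2*I*pi/5)) + (exp(-4*I*pi/5)) + (exp(4*I*pi/5)) + (exp(2*I*pi/5))] = 0/5 = 0
(Exp terms are combined using exp(i*s)*conj(exp(i*t)) = exp(i*(s-t)), and sums of them are collapsed using the identity that for every m > 1 the m distinct m-th roots of unity sum to 0, e.g. 1 + exp(2*I*pi/3) + exp(-2*I*pi/3) = 0.)
Hence the multiplicities are chi_3: 1. Dimension check: dim(chi_1)*dim(chi_2) = 1*1 = 1 and sum (mult * dim) = 1*1 = 1.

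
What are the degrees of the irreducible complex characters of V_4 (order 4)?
Dimensions: 1, 1, 1, 1

There are 4 irreducibles (= number of conjugacy classes). Their dimensions d_i satisfy sum d_i^2 = |G| = 4: 1 + 1 + 1 + 1 = 4.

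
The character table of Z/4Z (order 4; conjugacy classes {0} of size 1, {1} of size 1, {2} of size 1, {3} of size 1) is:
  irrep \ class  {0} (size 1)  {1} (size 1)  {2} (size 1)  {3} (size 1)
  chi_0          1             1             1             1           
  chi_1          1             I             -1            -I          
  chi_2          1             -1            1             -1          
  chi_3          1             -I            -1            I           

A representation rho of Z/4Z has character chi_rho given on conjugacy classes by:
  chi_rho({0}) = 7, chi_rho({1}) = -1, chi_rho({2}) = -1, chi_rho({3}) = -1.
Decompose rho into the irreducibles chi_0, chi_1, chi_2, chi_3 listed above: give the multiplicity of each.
Multiplicities: chi_0: 1, chi_1: 2, chi_2: 2, chi_3: 2.

Justification: Use <chi_rho, chi> = (1/|G|) sum_C |C| * chi_rho(C) * conj(chi(C)) with |G| = 4 for each irreducible chi in the table:
  <chi_rho, chi_0> = (1/4)[1*(7)*conj(1) + 1*(-1)*conj(1) + 1*(-1)*conj(1) + 1*(-1)*conj(1)]
      = (1/4)[(7) + (-1) + (-1) + (-1)] = 4/4 = 1
  <chi_rho, chi_1> = (1/4)[1*(7)*conj(1) + 1*(-1)*conj(I) + 1*(-1)*conj(-1) + 1*(-1)*conj(-I)]
      = (1/4)[(7) + (I) + (1) + (-I)] = 8/4 = 2
  <chi_rho, chi_2> = (1/4)[1*(7)*conj(1) + 1*(-1)*conj(-1) + 1*(-1)*conj(1) + 1*(-1)*conj(-1)]
      = (1/4)[(7) + (1) + (-1) + (1)] = 8/4 = 2
  <chi_rho, chi_3> = (1/4)[1*(7)*conj(1) + 1*(-1)*conj(-I) + 1*(-1)*conj(-1) + 1*(-1)*conj(I)]
      = (1/4)[(7) + (-I) + (1) + (I)] = 8/4 = 2
(Exp terms are combined using exp(i*s)*conj(exp(i*t)) = exp(i*(s-t)), and sums of them are collapsed using the identity that for every m > 1 the m distinct m-th roots of unity sum to 0, e.g. 1 + exp(2*I*pi/3) + exp(-2*I*pi/3) = 0.)
Dimension check: dim(rho) = sum (mult * dim) = 1*1 + 2*1 + 2*1 + 2*1 = 7 = chi_rho(e) = 7.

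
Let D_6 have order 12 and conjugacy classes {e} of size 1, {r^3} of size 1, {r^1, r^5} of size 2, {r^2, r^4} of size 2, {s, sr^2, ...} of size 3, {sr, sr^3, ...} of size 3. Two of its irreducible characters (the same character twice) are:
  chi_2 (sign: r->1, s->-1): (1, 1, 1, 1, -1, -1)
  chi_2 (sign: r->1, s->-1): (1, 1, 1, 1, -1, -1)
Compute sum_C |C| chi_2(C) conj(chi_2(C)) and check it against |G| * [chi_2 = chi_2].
Sum = 12 = |G| = 12; so <chi_2, chi_2> = 1 (norm-1 confirms irreducibility).

Reasoning: Compute term by term over conjugacy classes (|C| * chi_2(C) * conj(chi_2(C))):
  1*(1)*conj(1) + 1*(1)*conj(1) + 2*(1)*conj(1) + 2*(1)*conj(1) + 3*(-1)*conj(-1) + 3*(-1)*conj(-1)
  = (1) + (1) + (2) + (2) + (3) + (3)
  = 12.
Dividing by |G| = 12 gives 12/12 = 1, matching the row-orthogonality relation <chi_2, chi_2> = [chi_2 = chi_2].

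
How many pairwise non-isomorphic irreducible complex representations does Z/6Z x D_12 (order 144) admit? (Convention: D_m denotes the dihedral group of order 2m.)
54

Proof sketch: The number of irreducible complex representations of a finite group equals its number of conjugacy classes. For a direct product, #classes(G x H) = #classes(G) * #classes(H). Z/6Z has 6 classes (abelian), D_12 has 9 classes, so 6 * 9 = 54, so Z/6Z x D_12 (order 144) has exactly 54 irreducible complex representations.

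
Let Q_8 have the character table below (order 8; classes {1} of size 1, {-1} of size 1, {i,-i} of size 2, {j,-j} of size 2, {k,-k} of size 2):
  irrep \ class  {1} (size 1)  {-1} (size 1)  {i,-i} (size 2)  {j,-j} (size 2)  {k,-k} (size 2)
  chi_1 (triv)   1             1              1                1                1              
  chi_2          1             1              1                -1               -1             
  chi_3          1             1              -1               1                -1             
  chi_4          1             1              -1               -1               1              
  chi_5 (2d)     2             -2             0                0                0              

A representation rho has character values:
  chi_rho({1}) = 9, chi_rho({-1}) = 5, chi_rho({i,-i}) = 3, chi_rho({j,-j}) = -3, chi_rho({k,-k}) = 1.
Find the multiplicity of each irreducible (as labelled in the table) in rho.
Multiplicities: chi_1: 2, chi_2: 3, chi_3: 0, chi_4: 2, chi_5: 1.

Justification: Use <chi_rho, chi> = (1/|G|) sum_C |C| * chi_rho(C) * conj(chi(C)) with |G| = 8 for each irreducible chi in the table:
  <chi_rho, chi_1> = (1/8)[1*(9)*conj(1) + 1*(5)*conj(1) + 2*(3)*conj(1) + 2*(-3)*conj(1) + 2*(1)*conj(1)]
      = (1/8)[(9) + (5) + (6) + (-6) + (2)] = 16/8 = 2
  <chi_rho, chi_2> = (1/8)[1*(9)*conj(1) + 1*(5)*conj(1) + 2*(3)*conj(1) + 2*(-3)*conj(-1) + 2*(1)*conj(-1)]
      = (1/8)[(9) + (5) + (6) + (6) + (-2)] = 24/8 = 3
  <chi_rho, chi_3> = (1/8)[1*(9)*conj(1) + 1*(5)*conj(1) + 2*(3)*conj(-1) + 2*(-3)*conj(1) + 2*(1)*conj(-1)]
      = (1/8)[(9) + (5) + (-6) + (-6) + (-2)] = 0/8 = 0
  <chi_rho, chi_4> = (1/8)[1*(9)*conj(1) + 1*(5)*conj(1) + 2*(3)*conj(-1) + 2*(-3)*conj(-1) + 2*(1)*conj(1)]
      = (1/8)[(9) + (5) + (-6) + (6) + (2)] = 16/8 = 2
  <chi_rho, chi_5> = (1/8)[1*(9)*conj(2) + 1*(5)*conj(-2) + 2*(3)*conj(0) + 2*(-3)*conj(0) + 2*(1)*conj(0)]
      = (1/8)[(18) + (-10) + (0) + (0) + (0)] = 8/8 = 1
Dimension check: dim(rho) = sum (mult * dim) = 2*1 + 3*1 + 0*1 + 2*1 + 1*2 = 9 = chi_rho(e) = 9.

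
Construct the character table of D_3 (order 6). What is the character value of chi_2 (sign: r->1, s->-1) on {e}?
Conjugacy classes: {e} of size 1, {r^1, r^2} of size 2, {s, sr, ..., sr^2} of size 3.
Character table:
  irrep \ class              {e} (size 1)  {r^1, r^2} (size 2)  {s, sr, ..., sr^2} (size 3)
  chi_1 (triv)               1             1                    1                          
  chi_2 (sign: r->1, s->-1)  1             1                    -1                         
  chi_3 (2d, j=1)            2             -1                   0                          

Spot check: chi_2 (sign: r->1, s->-1) on {e} = 1.

Explanation: D_3 has order 2*3 = 6 with 3 conjugacy classes, hence 3 irreducibles. Sum of squared dims 1 + 1 + 4 = 6 = |G|. Linear characters come from the abelianisation; the 2-dimensional irreps have character r^k -> 2*cos(2*pi*j*k/3), reflections -> 0.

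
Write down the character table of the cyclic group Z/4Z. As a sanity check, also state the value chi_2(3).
Character table of Z/4Z (irreps indexed chi_0,...,chi_3 with chi_k(m) = zeta_4^(k*m), zeta_4 = exp(2*pi*i/4)):
  irrep \ class  {0} (size 1)  {1} (size 1)  {2} (size 1)  {3} (size 1)
  chi_0          1             1             1             1           
  chi_1          1             I             -1            -I          
  chi_2          1             -1            1             -1          
  chi_3          1             -I            -1            I           

Spot check: chi_2(3) = zeta_4^(2*3) = zeta_4^6 = -1.

Solution. Z/4Z is abelian, so all 4 irreducible complex representations are 1-dimensional. They are given by chi_k(m) = zeta_4^(k*m) for k = 0,...,3. Row orthogonality: sum_m chi_k(m) conj(chi_l(m)) = 4 * [k = l].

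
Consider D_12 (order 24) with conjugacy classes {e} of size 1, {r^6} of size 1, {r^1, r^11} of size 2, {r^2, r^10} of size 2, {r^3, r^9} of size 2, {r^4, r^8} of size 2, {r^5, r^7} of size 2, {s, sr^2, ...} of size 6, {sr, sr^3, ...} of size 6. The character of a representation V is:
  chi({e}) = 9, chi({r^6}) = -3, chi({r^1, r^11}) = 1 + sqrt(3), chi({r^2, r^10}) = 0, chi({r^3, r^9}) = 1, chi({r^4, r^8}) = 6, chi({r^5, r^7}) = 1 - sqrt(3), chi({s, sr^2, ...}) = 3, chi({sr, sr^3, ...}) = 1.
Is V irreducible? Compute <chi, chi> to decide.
Not irreducible (reducible): <chi, chi> = 10 > 1.

Justification: <chi, chi> = (1/|G|) sum_C |C| * |chi(C)|^2 = (1/24)[1*|9|^2 + 1*|-3|^2 + 2*|1 + sqrt(3)|^2 + 2*|0|^2 + 2*|1|^2 + 2*|6|^2 + 2*|1 - sqrt(3)|^2 + 6*|3|^2 + 6*|1|^2]
  = (1/24)[(81) + (9) + (4*sqrt(3) + 8) + (0) + (2) + (72) + (8 - 4*sqrt(3)) + (54) + (6)] = 240/24 = 10.
A character is irreducible iff <chi, chi> = 1, so this representation is reducible.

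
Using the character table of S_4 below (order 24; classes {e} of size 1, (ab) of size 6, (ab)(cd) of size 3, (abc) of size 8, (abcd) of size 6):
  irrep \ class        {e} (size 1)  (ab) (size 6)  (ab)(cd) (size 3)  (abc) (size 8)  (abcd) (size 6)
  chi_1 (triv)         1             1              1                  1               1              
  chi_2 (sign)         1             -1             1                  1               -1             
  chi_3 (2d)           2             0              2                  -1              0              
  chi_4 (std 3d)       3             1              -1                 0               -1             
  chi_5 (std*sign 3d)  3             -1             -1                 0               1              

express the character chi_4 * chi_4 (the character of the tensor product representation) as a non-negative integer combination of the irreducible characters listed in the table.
chi_4 tensor chi_4 = chi_1 + chi_3 + chi_4 + chi_5 (all other irreducibles have multiplicity 0).

Solution. The character of a tensor product is the pointwise product (chi_4 * chi_4)(C) = chi_4(C) * chi_4(C):
  {e}: (3)*(3), (ab): (1)*(1), (ab)(cd): (-1)*(-1), (abc): (0)*(0), (abcd): (-1)*(-1)
so (chi_4 * chi_4) takes values
  {e} -> 9, (ab) -> 1, (ab)(cd) -> 1, (abc) -> 0, (abcd) -> 1.
Now take the inner product of this character with each irreducible chi from the table, <chi_4*chi_4, chi> = (1/24) sum_C |C| (chi_4*chi_4)(C) conj(chi(C)):
  <chi_4*chi_4, chi_1> = (1/24)[1*(9)*conj(1) + 6*(1)*conj(1) + 3*(1)*conj(1) + 8*(0)*conj(1) + 6*(1)*conj(1)]
      = (1/24)[(9) + (6) + (3) + (0) + (6)] = 24/24 = 1
  <chi_4*chi_4, chi_2> = (1/24)[1*(9)*conj(1) + 6*(1)*conj(-1) + 3*(1)*conj(1) + 8*(0)*conj(1) + 6*(1)*conj(-1)]
      = (1/24)[(9) + (-6) + (3) + (0) + (-6)] = 0/24 = 0
  <chi_4*chi_4, chi_3> = (1/24)[1*(9)*conj(2) + 6*(1)*conj(0) + 3*(1)*conj(2) + 8*(0)*conj(-1) + 6*(1)*conj(0)]
      = (1/24)[(18) + (0) + (6) + (0) + (0)] = 24/24 = 1
  <chi_4*chi_4, chi_4> = (1/24)[1*(9)*conj(3) + 6*(1)*conj(1) + 3*(1)*conj(-1) + 8*(0)*conj(0) + 6*(1)*conj(-1)]
      = (1/24)[(27) + (6) + (-3) + (0) + (-6)] = 24/24 = 1
  <chi_4*chi_4, chi_5> = (1/24)[1*(9)*conj(3) + 6*(1)*conj(-1) + 3*(1)*conj(-1) + 8*(0)*conj(0) + 6*(1)*conj(1)]
      = (1/24)[(27) + (-6) + (-3) + (0) + (6)] = 24/24 = 1
Hence the multiplicities are chi_1: 1, chi_3: 1, chi_4: 1, chi_5: 1. Dimension check: dim(chi_4)*dim(chi_4) = 3*3 = 9 and sum (mult * dim) = 1*1 + 1*2 + 1*3 + 1*3 = 9.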